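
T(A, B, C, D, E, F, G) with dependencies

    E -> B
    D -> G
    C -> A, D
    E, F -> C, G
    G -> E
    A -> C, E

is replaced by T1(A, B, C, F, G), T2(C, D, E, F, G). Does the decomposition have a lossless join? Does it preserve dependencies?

lossless but not dependency-preserving

Lossless test: (C, F, G)⁺ = {A, B, C, D, E, F, G}, which contains all of one fragment — lossless.
Dependency preservation: the restricted closure of {E} across the fragments never reaches {B}, so E → B cannot be enforced without a join — not preserved.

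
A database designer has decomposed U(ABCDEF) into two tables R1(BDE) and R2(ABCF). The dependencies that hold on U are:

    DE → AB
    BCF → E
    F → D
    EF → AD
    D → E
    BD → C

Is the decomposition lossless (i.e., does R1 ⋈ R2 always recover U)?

Common attributes: R1 ∩ R2 = {B}.
No dependency enlarges {B}, so (B)⁺ = {B}.
The closure contains neither all of R1 = {BDE} nor all of R2 = {ABCF}, so the common attributes are not a superkey of either fragment. The join is lossy.

No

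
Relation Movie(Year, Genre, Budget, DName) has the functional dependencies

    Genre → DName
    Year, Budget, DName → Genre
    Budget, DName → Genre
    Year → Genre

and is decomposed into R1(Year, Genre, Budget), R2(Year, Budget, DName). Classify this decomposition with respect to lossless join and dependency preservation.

Lossless test: (Year, Budget)⁺ = {Year, Genre, Budget, DName}, which contains all of one fragment — lossless.
Dependency preservation: the restricted closure of {Genre} across the fragments never reaches {DName}, so Genre → DName cannot be enforced without a join — not preserved.

lossless but not dependency-preserving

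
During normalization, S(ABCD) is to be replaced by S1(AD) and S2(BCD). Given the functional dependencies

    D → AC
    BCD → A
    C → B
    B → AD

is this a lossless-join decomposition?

Common attributes: S1 ∩ S2 = {D}.
Closure of {D}: D → AC applies, adding AC; C → B applies, adding B. So (D)⁺ = {ABCD}.
This closure contains every attribute of S1, so S1 ∩ S2 → S1. The join is lossless.

Yes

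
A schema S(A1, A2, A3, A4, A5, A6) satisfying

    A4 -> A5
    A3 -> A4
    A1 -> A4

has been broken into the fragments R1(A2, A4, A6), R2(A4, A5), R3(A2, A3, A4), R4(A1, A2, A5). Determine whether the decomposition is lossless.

Chase test. Columns are A1, A2, A3, A4, A5, A6; row i has aⱼ where attribute j ∈ Ri, else bᵢⱼ.
Initial tableau (one row per fragment):
  row 1: b11 a2 b13 a4 b15 a6
  row 2: b21 b22 b23 a4 a5 b26
  row 3: b31 a2 a3 a4 b35 b36
  row 4: a1 a2 b43 b44 a5 b46
Rows 1 and 2 agree on A4; apply A4→A5 and equate their A5 entries.
Rows 1 and 3 agree on A4; apply A4→A5 and equate their A5 entries.
No row becomes fully distinguished — the join is lossy.

No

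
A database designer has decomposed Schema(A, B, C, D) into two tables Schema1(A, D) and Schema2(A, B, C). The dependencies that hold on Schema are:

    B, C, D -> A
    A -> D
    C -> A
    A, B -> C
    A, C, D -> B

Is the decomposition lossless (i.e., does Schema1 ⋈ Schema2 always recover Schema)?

Common attributes: Schema1 ∩ Schema2 = {A}.
Closure of {A}: A → D applies, adding D. So (A)⁺ = {A, D}.
This closure contains every attribute of Schema1, so Schema1 ∩ Schema2 → Schema1. The join is lossless.

Yes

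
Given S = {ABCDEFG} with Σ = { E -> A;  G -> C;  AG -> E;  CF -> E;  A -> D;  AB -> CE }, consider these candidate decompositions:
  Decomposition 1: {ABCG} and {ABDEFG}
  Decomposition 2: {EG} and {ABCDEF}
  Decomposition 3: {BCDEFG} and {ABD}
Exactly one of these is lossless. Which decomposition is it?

Decomposition 1

Decomposition 1: common = {ABG}, closure = {ABCDEG} → lossless.
Decomposition 2: common = {E}, closure = {ADE} → lossy.
Decomposition 3: common = {BD}, closure = {BD} → lossy.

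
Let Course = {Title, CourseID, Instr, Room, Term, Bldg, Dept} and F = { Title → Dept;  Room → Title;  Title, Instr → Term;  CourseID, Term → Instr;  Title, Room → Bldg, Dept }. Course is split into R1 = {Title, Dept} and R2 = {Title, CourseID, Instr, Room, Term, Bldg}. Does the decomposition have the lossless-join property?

Yes

Common attributes: R1 ∩ R2 = {Title}.
Closure of {Title}: Title → Dept applies, adding Dept. So (Title)⁺ = {Title, Dept}.
This closure contains every attribute of R1, so R1 ∩ R2 → R1. The join is lossless.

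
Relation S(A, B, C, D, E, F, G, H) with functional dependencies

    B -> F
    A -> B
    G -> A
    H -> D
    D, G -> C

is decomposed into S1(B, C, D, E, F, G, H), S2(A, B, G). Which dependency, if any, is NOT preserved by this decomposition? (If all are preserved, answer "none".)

none

B → F lies within S1.
A → B lies within S2.
G → A lies within S2.
H → D lies within S1.
D, G → C lies within S1.
Every dependency is enforceable on the fragments, so the decomposition is dependency-preserving.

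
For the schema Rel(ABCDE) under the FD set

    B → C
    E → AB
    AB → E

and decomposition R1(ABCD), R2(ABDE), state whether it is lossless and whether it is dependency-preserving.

Lossless test: (ABD)⁺ = {ABCDE}, which contains all of one fragment — lossless.
Dependency preservation: every FD's attributes lie within a single fragment, so each can be enforced locally — preserved.

lossless and dependency-preserving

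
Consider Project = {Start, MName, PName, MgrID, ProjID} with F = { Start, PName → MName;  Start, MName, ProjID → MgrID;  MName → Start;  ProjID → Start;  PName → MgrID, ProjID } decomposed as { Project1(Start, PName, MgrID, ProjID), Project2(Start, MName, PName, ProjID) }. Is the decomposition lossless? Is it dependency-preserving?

Lossless test: (Start, PName, ProjID)⁺ = {Start, MName, PName, MgrID, ProjID}, which contains all of one fragment — lossless.
Dependency preservation: the restricted closure of {Start, MName, ProjID} across the fragments never reaches {MgrID}, so Start, MName, ProjID → MgrID cannot be enforced without a join — not preserved.

lossless but not dependency-preserving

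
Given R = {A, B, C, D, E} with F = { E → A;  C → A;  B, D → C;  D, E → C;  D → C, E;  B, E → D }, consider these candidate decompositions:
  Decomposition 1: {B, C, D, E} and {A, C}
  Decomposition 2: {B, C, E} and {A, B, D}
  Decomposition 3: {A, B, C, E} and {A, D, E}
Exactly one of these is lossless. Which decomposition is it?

Decomposition 1

Decomposition 1: common = {C}, closure = {A, C} → lossless.
Decomposition 2: common = {B}, closure = {B} → lossy.
Decomposition 3: common = {A, E}, closure = {A, E} → lossy.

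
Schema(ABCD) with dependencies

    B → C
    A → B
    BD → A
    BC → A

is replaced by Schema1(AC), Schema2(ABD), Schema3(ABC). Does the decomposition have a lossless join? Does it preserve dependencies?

lossless and dependency-preserving

Lossless test (chase): Rows 2 and 3 agree on B; apply B→C and equate their C entries. Rows 1 and 2 agree on A; apply A→B and equate their B entries. Row 2 is now all distinguished symbols — the join is lossless.
Dependency preservation: every FD's attributes lie within a single fragment, so each can be enforced locally — preserved.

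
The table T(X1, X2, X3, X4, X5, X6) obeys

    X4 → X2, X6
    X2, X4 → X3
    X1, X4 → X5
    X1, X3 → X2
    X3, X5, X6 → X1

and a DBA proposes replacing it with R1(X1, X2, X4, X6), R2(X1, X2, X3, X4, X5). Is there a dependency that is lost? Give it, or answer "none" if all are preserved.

X3, X5, X6 → X1

Check X3, X5, X6 → X1: no single fragment contains all of {X1, X3, X5, X6}, and the restricted closure of {X3, X5, X6} across the fragments never reaches {X1}.
X4 → X2, X6 is preserved.
X2, X4 → X3 is preserved.
X1, X4 → X5 is preserved.
X1, X3 → X2 is preserved.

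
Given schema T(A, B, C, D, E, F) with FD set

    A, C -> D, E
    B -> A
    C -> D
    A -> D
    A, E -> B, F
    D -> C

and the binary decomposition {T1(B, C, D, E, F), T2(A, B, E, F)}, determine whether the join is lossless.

Yes

Common attributes: T1 ∩ T2 = {B, E, F}.
Closure of {B, E, F}: B → A applies, adding A; A → D applies, adding D; D → C applies, adding C. So (B, E, F)⁺ = {A, B, C, D, E, F}.
This closure contains every attribute of T1, so T1 ∩ T2 → T1. The join is lossless.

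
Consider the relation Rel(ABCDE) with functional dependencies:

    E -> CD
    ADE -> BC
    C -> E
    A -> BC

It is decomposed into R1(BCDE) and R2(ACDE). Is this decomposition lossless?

No

Common attributes: R1 ∩ R2 = {CDE}.
No dependency enlarges {CDE}, so (CDE)⁺ = {CDE}.
The closure contains neither all of R1 = {BCDE} nor all of R2 = {ACDE}, so the common attributes are not a superkey of either fragment. The join is lossy.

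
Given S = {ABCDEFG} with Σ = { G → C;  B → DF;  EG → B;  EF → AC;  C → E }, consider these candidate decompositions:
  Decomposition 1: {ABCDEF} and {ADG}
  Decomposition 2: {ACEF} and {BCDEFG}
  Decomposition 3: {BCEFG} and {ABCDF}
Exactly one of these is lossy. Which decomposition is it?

Decomposition 1: common = {AD}, closure = {AD} → lossy.
Decomposition 2: common = {CEF}, closure = {ACEF} → lossless.
Decomposition 3: common = {BCF}, closure = {ABCDEF} → lossless.

Decomposition 1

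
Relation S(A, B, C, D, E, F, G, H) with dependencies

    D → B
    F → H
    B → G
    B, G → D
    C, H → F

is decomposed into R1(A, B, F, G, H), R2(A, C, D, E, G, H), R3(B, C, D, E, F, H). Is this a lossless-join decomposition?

Chase test. Columns are A, B, C, D, E, F, G, H; row i has aⱼ where attribute j ∈ Ri, else bᵢⱼ.
Initial tableau (one row per fragment):
  row 1: a1 a2 b13 b14 b15 a6 a7 a8
  row 2: a1 b22 a3 a4 a5 b26 a7 a8
  row 3: b31 a2 a3 a4 a5 a6 b37 a8
Rows 2 and 3 agree on D; apply D→B and equate their B entries.
Rows 1 and 3 agree on B; apply B→G and equate their G entries.
Rows 1 and 2 agree on B, G; apply B, G→D and equate their D entries.
Rows 2 and 3 agree on C, H; apply C, H→F and equate their F entries.
Row 2 is now all distinguished symbols — the join is lossless.

Yes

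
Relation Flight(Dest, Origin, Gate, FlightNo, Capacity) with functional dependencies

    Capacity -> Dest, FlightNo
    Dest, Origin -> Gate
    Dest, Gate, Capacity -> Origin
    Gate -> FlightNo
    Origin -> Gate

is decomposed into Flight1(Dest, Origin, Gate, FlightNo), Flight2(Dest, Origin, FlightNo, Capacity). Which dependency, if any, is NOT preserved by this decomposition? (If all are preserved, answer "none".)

Dest, Gate, Capacity -> Origin

Check Dest, Gate, Capacity → Origin: no single fragment contains all of {Dest, Origin, Gate, Capacity}, and the restricted closure of {Dest, Gate, Capacity} across the fragments never reaches {Origin}.
Capacity → Dest, FlightNo is preserved.
Dest, Origin → Gate is preserved.
Gate → FlightNo is preserved.
Origin → Gate is preserved.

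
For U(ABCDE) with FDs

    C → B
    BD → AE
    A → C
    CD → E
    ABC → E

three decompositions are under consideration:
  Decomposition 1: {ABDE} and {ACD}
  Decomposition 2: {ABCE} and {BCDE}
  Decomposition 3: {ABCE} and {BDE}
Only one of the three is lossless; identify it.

Decomposition 1: common = {AD}, closure = {ABCDE} → lossless.
Decomposition 2: common = {BCE}, closure = {BCE} → lossy.
Decomposition 3: common = {BE}, closure = {BE} → lossy.

Decomposition 1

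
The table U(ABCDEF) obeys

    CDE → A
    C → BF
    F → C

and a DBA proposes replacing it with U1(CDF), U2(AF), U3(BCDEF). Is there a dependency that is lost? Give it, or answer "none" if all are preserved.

CDE → A

Check CDE → A: no single fragment contains all of {ACDE}, and the restricted closure of {CDE} across the fragments never reaches {A}.
C → BF is preserved.
F → C is preserved.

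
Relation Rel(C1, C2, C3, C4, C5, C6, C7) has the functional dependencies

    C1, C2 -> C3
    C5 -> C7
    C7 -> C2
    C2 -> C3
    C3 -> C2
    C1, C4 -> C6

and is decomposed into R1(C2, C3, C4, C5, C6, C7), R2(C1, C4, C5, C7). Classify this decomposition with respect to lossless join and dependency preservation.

Lossless test: (C4, C5, C7)⁺ = {C2, C3, C4, C5, C7}, which is a superkey of neither fragment — lossy.
Dependency preservation: the restricted closure of {C1, C4} across the fragments never reaches {C6}, so C1, C4 → C6 cannot be enforced without a join — not preserved.

lossy and not dependency-preserving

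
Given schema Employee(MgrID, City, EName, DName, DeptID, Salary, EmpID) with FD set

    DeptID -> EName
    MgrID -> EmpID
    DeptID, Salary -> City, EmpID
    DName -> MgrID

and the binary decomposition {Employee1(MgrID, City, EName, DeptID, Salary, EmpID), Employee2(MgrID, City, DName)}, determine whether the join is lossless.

No

Common attributes: Employee1 ∩ Employee2 = {MgrID, City}.
Closure of {MgrID, City}: MgrID → EmpID applies, adding EmpID. So (MgrID, City)⁺ = {MgrID, City, EmpID}.
The closure contains neither all of Employee1 = {MgrID, City, EName, DeptID, Salary, EmpID} nor all of Employee2 = {MgrID, City, DName}, so the common attributes are not a superkey of either fragment. The join is lossy.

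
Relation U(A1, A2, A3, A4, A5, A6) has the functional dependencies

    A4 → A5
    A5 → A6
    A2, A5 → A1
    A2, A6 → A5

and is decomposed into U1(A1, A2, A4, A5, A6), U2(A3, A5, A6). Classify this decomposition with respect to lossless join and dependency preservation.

lossy but dependency-preserving

Lossless test: (A5, A6)⁺ = {A5, A6}, which is a superkey of neither fragment — lossy.
Dependency preservation: every FD's attributes lie within a single fragment, so each can be enforced locally — preserved.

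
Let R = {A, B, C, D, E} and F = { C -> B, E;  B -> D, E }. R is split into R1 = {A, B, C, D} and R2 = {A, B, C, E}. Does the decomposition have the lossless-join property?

Common attributes: R1 ∩ R2 = {A, B, C}.
Closure of {A, B, C}: C → B, E applies, adding E; B → D, E applies, adding D. So (A, B, C)⁺ = {A, B, C, D, E}.
This closure contains every attribute of R1, so R1 ∩ R2 → R1. The join is lossless.

Yes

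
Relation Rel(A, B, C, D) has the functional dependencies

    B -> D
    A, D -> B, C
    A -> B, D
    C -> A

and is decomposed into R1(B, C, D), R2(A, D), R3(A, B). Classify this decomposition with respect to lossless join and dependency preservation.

lossy and not dependency-preserving

Lossless test (chase): Rows 1 and 3 agree on B; apply B→D and equate their D entries. Rows 2 and 3 agree on A, D; apply A, D→B, C and equate their B, C entries. No row becomes fully distinguished — the join is lossy.
Dependency preservation: the restricted closure of {A, D} across the fragments never reaches {B, C}, so A, D → B, C cannot be enforced without a join — not preserved.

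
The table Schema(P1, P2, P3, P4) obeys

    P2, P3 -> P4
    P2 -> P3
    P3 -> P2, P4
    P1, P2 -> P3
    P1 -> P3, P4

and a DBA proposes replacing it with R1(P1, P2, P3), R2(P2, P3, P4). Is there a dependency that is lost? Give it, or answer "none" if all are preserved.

P2, P3 → P4 lies within R2.
P2 → P3 lies within R1.
P3 → P2, P4 lies within R2.
P1, P2 → P3 lies within R1.
P1 → P3, P4: restricted closure across fragments reaches P3, P4.
Every dependency is enforceable on the fragments, so the decomposition is dependency-preserving.

none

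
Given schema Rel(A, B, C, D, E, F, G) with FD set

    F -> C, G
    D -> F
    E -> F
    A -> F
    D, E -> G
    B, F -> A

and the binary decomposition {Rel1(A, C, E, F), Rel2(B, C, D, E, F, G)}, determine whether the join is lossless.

Common attributes: Rel1 ∩ Rel2 = {C, E, F}.
Closure of {C, E, F}: F → C, G applies, adding G. So (C, E, F)⁺ = {C, E, F, G}.
The closure contains neither all of Rel1 = {A, C, E, F} nor all of Rel2 = {B, C, D, E, F, G}, so the common attributes are not a superkey of either fragment. The join is lossy.

No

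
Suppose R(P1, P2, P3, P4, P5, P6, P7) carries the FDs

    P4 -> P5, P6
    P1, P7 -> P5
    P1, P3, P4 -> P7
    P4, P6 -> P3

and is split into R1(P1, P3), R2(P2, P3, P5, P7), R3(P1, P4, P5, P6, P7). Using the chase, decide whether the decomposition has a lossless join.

No

Chase test. Columns are P1, P2, P3, P4, P5, P6, P7; row i has aⱼ where attribute j ∈ Ri, else bᵢⱼ.
Initial tableau (one row per fragment):
  row 1: a1 b12 a3 b14 b15 b16 b17
  row 2: b21 a2 a3 b24 a5 b26 a7
  row 3: a1 b32 b33 a4 a5 a6 a7
No row becomes fully distinguished — the join is lossy.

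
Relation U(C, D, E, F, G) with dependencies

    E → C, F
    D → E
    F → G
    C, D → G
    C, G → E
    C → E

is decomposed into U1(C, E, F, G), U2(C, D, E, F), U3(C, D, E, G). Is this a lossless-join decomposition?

Chase test. Columns are C, D, E, F, G; row i has aⱼ where attribute j ∈ Ui, else bᵢⱼ.
Initial tableau (one row per fragment):
  row 1: a1 b12 a3 a4 a5
  row 2: a1 a2 a3 a4 b25
  row 3: a1 a2 a3 b34 a5
Rows 1 and 3 agree on E; apply E→C, F and equate their C, F entries.
Rows 1 and 2 agree on F; apply F→G and equate their G entries.
Row 2 is now all distinguished symbols — the join is lossless.

Yes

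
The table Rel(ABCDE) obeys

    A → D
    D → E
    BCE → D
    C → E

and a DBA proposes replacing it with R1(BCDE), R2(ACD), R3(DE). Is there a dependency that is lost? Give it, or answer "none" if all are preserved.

none

A → D lies within R2.
D → E lies within R1.
BCE → D lies within R1.
C → E lies within R1.
Every dependency is enforceable on the fragments, so the decomposition is dependency-preserving.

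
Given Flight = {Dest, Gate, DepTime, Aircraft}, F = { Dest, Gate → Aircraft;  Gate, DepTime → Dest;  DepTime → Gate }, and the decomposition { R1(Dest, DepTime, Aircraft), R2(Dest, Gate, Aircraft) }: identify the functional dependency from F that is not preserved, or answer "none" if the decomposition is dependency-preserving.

Check DepTime → Gate: no single fragment contains all of {Gate, DepTime}, and the restricted closure of {DepTime} across the fragments never reaches {Gate}.
Dest, Gate → Aircraft is preserved.
Gate, DepTime → Dest is preserved.

DepTime → Gate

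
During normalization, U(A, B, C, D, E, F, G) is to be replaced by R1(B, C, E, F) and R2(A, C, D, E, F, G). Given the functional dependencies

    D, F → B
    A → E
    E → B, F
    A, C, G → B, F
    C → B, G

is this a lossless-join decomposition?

Common attributes: R1 ∩ R2 = {C, E, F}.
Closure of {C, E, F}: E → B, F applies, adding B; C → B, G applies, adding G. So (C, E, F)⁺ = {B, C, E, F, G}.
This closure contains every attribute of R1, so R1 ∩ R2 → R1. The join is lossless.

Yes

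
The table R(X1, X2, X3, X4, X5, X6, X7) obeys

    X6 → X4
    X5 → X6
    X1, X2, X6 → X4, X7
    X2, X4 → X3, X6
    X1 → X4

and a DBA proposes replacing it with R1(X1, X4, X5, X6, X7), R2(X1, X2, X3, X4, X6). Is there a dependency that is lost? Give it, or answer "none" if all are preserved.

X1, X2, X6 → X4, X7

Check X1, X2, X6 → X4, X7: no single fragment contains all of {X1, X2, X4, X6, X7}, and the restricted closure of {X1, X2, X6} across the fragments never reaches {X4, X7}.
X6 → X4 is preserved.
X5 → X6 is preserved.
X2, X4 → X3, X6 is preserved.
X1 → X4 is preserved.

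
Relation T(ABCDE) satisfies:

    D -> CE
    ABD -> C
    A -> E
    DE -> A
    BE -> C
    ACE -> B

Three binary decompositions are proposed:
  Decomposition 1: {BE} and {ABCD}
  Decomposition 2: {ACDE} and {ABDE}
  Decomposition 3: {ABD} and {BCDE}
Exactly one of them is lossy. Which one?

Decomposition 1: common = {B}, closure = {B} → lossy.
Decomposition 2: common = {ADE}, closure = {ABCDE} → lossless.
Decomposition 3: common = {BD}, closure = {ABCDE} → lossless.

Decomposition 1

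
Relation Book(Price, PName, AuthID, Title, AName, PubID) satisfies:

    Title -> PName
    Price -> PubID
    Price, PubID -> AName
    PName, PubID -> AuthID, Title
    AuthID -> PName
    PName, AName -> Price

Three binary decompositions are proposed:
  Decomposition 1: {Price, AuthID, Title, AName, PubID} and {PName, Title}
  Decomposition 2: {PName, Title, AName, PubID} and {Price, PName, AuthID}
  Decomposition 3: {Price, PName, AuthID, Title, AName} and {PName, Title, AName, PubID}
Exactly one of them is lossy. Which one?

Decomposition 2

Decomposition 1: common = {Title}, closure = {PName, Title} → lossless.
Decomposition 2: common = {PName}, closure = {PName} → lossy.
Decomposition 3: common = {PName, Title, AName}, closure = {Price, PName, AuthID, Title, AName, PubID} → lossless.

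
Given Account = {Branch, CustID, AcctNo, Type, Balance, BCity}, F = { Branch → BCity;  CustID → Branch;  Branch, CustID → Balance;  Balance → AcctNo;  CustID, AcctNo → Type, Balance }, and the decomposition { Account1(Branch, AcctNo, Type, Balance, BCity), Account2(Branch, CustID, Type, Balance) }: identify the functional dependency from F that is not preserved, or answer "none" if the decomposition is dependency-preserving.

Branch → BCity lies within Account1.
CustID → Branch lies within Account2.
Branch, CustID → Balance lies within Account2.
Balance → AcctNo lies within Account1.
CustID, AcctNo → Type, Balance: restricted closure across fragments reaches Type, Balance.
Every dependency is enforceable on the fragments, so the decomposition is dependency-preserving.

none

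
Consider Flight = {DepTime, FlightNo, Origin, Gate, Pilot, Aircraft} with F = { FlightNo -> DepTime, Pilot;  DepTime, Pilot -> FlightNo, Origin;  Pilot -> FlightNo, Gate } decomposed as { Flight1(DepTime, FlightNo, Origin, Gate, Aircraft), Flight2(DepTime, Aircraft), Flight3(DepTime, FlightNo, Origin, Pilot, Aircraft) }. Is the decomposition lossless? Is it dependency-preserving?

Lossless test (chase): Rows 1 and 3 agree on FlightNo; apply FlightNo→DepTime, Pilot and equate their DepTime, Pilot entries. Rows 1 and 3 agree on Pilot; apply Pilot→FlightNo, Gate and equate their FlightNo, Gate entries. Row 1 is now all distinguished symbols — the join is lossless.
Dependency preservation: Pilot → FlightNo, Gate is not contained in any single fragment, but the restricted closure of its left-hand side across the fragments still reaches the right-hand side; the remaining FDs each lie inside some fragment. All dependencies are preserved.

lossless and dependency-preserving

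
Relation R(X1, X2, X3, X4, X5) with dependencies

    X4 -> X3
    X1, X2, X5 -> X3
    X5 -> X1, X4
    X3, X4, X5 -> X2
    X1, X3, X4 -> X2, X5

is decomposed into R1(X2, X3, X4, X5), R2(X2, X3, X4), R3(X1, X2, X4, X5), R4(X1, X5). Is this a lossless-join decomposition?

Chase test. Columns are X1, X2, X3, X4, X5; row i has aⱼ where attribute j ∈ Ri, else bᵢⱼ.
Initial tableau (one row per fragment):
  row 1: b11 a2 a3 a4 a5
  row 2: b21 a2 a3 a4 b25
  row 3: a1 a2 b33 a4 a5
  row 4: a1 b42 b43 b44 a5
Rows 1 and 3 agree on X4; apply X4→X3 and equate their X3 entries.
Rows 1 and 3 agree on X5; apply X5→X1, X4 and equate their X1, X4 entries.
Rows 1 and 4 agree on X5; apply X5→X1, X4 and equate their X1, X4 entries.
Rows 1 and 4 agree on X4; apply X4→X3 and equate their X3 entries.
Rows 1 and 4 agree on X3, X4, X5; apply X3, X4, X5→X2 and equate their X2 entries.
Row 1 is now all distinguished symbols — the join is lossless.

Yes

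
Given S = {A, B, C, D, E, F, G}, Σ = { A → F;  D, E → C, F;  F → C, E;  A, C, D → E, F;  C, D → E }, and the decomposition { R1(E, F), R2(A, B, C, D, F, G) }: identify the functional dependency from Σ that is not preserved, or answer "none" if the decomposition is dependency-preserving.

D, E → C, F

Check D, E → C, F: no single fragment contains all of {C, D, E, F}, and the restricted closure of {D, E} across the fragments never reaches {C, F}.
A → F is preserved.
F → C, E is preserved.
A, C, D → E, F is preserved.
C, D → E is preserved.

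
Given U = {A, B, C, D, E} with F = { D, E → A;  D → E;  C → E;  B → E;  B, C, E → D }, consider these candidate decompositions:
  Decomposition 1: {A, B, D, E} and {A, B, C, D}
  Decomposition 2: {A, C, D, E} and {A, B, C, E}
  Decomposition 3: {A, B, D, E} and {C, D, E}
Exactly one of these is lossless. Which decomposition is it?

Decomposition 1: common = {A, B, D}, closure = {A, B, D, E} → lossless.
Decomposition 2: common = {A, C, E}, closure = {A, C, E} → lossy.
Decomposition 3: common = {D, E}, closure = {A, D, E} → lossy.

Decomposition 1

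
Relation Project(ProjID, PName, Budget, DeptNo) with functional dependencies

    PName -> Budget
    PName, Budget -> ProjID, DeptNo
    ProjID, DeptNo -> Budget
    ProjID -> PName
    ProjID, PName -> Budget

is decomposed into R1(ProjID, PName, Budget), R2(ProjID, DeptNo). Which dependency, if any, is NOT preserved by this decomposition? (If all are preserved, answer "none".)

PName → Budget lies within R1.
PName, Budget → ProjID, DeptNo: restricted closure across fragments reaches ProjID, DeptNo.
ProjID, DeptNo → Budget: restricted closure across fragments reaches Budget.
ProjID → PName lies within R1.
ProjID, PName → Budget lies within R1.
Every dependency is enforceable on the fragments, so the decomposition is dependency-preserving.

none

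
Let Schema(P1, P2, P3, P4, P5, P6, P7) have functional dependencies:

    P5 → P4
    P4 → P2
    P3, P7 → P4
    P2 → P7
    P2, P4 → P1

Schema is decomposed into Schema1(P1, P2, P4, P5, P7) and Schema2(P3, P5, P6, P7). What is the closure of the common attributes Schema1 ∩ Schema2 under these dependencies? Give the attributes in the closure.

Schema1 ∩ Schema2 = {P5, P7}.
P5 → P4 applies, adding P4
P4 → P2 applies, adding P2
P2, P4 → P1 applies, adding P1
Closure: {P1, P2, P4, P5, P7}.

P1, P2, P4, P5, P7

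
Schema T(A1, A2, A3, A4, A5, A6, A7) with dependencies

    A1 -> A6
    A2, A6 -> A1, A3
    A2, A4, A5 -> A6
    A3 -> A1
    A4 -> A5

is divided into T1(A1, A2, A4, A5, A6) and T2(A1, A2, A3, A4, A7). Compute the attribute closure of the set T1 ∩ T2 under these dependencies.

T1 ∩ T2 = {A1, A2, A4}.
A1 → A6 applies, adding A6
A2, A6 → A1, A3 applies, adding A3
A4 → A5 applies, adding A5
Closure: {A1, A2, A3, A4, A5, A6}.

A1, A2, A3, A4, A5, A6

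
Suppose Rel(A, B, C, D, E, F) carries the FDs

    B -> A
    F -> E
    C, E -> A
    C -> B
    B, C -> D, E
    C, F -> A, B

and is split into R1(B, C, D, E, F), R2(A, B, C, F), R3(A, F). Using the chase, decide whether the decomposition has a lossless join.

Yes

Chase test. Columns are A, B, C, D, E, F; row i has aⱼ where attribute j ∈ Ri, else bᵢⱼ.
Initial tableau (one row per fragment):
  row 1: b11 a2 a3 a4 a5 a6
  row 2: a1 a2 a3 b24 b25 a6
  row 3: a1 b32 b33 b34 b35 a6
Rows 1 and 2 agree on B; apply B→A and equate their A entries.
Rows 1 and 2 agree on F; apply F→E and equate their E entries.
Rows 1 and 3 agree on F; apply F→E and equate their E entries.
Rows 1 and 2 agree on B, C; apply B, C→D, E and equate their D, E entries.
Row 1 is now all distinguished symbols — the join is lossless.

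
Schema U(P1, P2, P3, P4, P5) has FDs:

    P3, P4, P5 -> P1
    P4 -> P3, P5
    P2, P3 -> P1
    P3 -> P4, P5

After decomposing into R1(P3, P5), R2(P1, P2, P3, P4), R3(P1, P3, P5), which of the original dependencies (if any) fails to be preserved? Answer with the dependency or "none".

P3, P4, P5 → P1: restricted closure across fragments reaches P1.
P4 → P3, P5: restricted closure across fragments reaches P3, P5.
P2, P3 → P1 lies within R2.
P3 → P4, P5: restricted closure across fragments reaches P4, P5.
Every dependency is enforceable on the fragments, so the decomposition is dependency-preserving.

none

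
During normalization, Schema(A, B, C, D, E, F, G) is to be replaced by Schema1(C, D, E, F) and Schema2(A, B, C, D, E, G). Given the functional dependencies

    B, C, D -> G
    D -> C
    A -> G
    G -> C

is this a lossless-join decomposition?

No

Common attributes: Schema1 ∩ Schema2 = {C, D, E}.
No dependency enlarges {C, D, E}, so (C, D, E)⁺ = {C, D, E}.
The closure contains neither all of Schema1 = {C, D, E, F} nor all of Schema2 = {A, B, C, D, E, G}, so the common attributes are not a superkey of either fragment. The join is lossy.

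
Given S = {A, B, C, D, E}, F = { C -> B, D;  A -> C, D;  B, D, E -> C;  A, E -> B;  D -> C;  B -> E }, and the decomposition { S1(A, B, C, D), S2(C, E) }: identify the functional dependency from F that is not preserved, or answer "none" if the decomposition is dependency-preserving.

B -> E

Check B → E: no single fragment contains all of {B, E}, and the restricted closure of {B} across the fragments never reaches {E}.
C → B, D is preserved.
A → C, D is preserved.
B, D, E → C is preserved.
A, E → B is preserved.
D → C is preserved.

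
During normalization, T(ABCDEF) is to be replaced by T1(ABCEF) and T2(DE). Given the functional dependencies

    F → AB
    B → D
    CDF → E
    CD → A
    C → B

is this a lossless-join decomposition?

No

Common attributes: T1 ∩ T2 = {E}.
No dependency enlarges {E}, so (E)⁺ = {E}.
The closure contains neither all of T1 = {ABCEF} nor all of T2 = {DE}, so the common attributes are not a superkey of either fragment. The join is lossy.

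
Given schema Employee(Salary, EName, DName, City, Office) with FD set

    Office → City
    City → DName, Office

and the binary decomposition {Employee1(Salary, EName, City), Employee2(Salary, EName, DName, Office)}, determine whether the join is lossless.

Common attributes: Employee1 ∩ Employee2 = {Salary, EName}.
No dependency enlarges {Salary, EName}, so (Salary, EName)⁺ = {Salary, EName}.
The closure contains neither all of Employee1 = {Salary, EName, City} nor all of Employee2 = {Salary, EName, DName, Office}, so the common attributes are not a superkey of either fragment. The join is lossy.

No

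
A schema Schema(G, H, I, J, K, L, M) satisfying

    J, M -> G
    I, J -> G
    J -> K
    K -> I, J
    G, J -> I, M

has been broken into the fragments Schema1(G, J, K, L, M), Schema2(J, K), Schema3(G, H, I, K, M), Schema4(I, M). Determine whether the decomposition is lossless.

No

Chase test. Columns are G, H, I, J, K, L, M; row i has aⱼ where attribute j ∈ Schemai, else bᵢⱼ.
Initial tableau (one row per fragment):
  row 1: a1 b12 b13 a4 a5 a6 a7
  row 2: b21 b22 b23 a4 a5 b26 b27
  row 3: a1 a2 a3 b34 a5 b36 a7
  row 4: b41 b42 a3 b44 b45 b46 a7
Rows 1 and 2 agree on K; apply K→I, J and equate their I, J entries.
Rows 1 and 3 agree on K; apply K→I, J and equate their I, J entries.
Rows 1 and 2 agree on I, J; apply I, J→G and equate their G entries.
Rows 1 and 2 agree on G, J; apply G, J→I, M and equate their I, M entries.
No row becomes fully distinguished — the join is lossy.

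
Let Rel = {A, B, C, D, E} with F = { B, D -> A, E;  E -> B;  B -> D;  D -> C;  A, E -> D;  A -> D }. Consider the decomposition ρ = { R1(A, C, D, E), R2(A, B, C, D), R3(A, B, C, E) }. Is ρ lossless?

Yes

Chase test. Columns are A, B, C, D, E; row i has aⱼ where attribute j ∈ Ri, else bᵢⱼ.
Initial tableau (one row per fragment):
  row 1: a1 b12 a3 a4 a5
  row 2: a1 a2 a3 a4 b25
  row 3: a1 a2 a3 b34 a5
Rows 1 and 3 agree on E; apply E→B and equate their B entries.
Rows 1 and 3 agree on B; apply B→D and equate their D entries.
Rows 1 and 2 agree on B, D; apply B, D→A, E and equate their A, E entries.
Row 1 is now all distinguished symbols — the join is lossless.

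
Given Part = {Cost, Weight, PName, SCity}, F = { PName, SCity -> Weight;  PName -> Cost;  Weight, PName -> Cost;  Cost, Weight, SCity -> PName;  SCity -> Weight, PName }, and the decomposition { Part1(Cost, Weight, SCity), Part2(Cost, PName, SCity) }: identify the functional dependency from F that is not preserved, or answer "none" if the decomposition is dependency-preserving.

none

PName, SCity → Weight: restricted closure across fragments reaches Weight.
PName → Cost lies within Part2.
Weight, PName → Cost: restricted closure across fragments reaches Cost.
Cost, Weight, SCity → PName: restricted closure across fragments reaches PName.
SCity → Weight, PName: restricted closure across fragments reaches Weight, PName.
Every dependency is enforceable on the fragments, so the decomposition is dependency-preserving.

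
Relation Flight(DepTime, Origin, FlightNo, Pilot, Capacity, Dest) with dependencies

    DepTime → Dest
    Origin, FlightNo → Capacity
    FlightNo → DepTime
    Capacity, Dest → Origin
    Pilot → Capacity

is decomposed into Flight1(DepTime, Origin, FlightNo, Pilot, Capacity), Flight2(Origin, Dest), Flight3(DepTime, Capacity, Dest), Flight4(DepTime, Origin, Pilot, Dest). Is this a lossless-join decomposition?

Chase test. Columns are DepTime, Origin, FlightNo, Pilot, Capacity, Dest; row i has aⱼ where attribute j ∈ Flighti, else bᵢⱼ.
Initial tableau (one row per fragment):
  row 1: a1 a2 a3 a4 a5 b16
  row 2: b21 a2 b23 b24 b25 a6
  row 3: a1 b32 b33 b34 a5 a6
  row 4: a1 a2 b43 a4 b45 a6
Rows 1 and 3 agree on DepTime; apply DepTime→Dest and equate their Dest entries.
Rows 1 and 3 agree on Capacity, Dest; apply Capacity, Dest→Origin and equate their Origin entries.
Rows 1 and 4 agree on Pilot; apply Pilot→Capacity and equate their Capacity entries.
Row 1 is now all distinguished symbols — the join is lossless.

Yes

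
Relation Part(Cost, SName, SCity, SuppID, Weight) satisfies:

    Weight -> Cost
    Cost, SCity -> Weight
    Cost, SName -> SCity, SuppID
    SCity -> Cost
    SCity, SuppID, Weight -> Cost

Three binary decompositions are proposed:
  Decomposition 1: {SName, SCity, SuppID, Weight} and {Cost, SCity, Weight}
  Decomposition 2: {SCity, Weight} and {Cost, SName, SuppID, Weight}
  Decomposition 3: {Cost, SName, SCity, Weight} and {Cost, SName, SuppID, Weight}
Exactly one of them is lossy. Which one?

Decomposition 2

Decomposition 1: common = {SCity, Weight}, closure = {Cost, SCity, Weight} → lossless.
Decomposition 2: common = {Weight}, closure = {Cost, Weight} → lossy.
Decomposition 3: common = {Cost, SName, Weight}, closure = {Cost, SName, SCity, SuppID, Weight} → lossless.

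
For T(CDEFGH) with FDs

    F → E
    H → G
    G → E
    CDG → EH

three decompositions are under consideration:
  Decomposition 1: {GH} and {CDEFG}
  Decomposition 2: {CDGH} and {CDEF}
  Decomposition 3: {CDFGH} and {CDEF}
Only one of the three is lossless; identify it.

Decomposition 1: common = {G}, closure = {EG} → lossy.
Decomposition 2: common = {CD}, closure = {CD} → lossy.
Decomposition 3: common = {CDF}, closure = {CDEF} → lossless.

Decomposition 3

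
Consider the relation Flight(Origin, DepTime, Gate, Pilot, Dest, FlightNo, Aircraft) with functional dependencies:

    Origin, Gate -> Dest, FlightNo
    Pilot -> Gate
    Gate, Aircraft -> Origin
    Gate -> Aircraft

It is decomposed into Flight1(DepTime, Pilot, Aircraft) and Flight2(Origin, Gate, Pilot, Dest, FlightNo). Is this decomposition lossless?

Common attributes: Flight1 ∩ Flight2 = {Pilot}.
Closure of {Pilot}: Pilot → Gate applies, adding Gate; Gate → Aircraft applies, adding Aircraft; Gate, Aircraft → Origin applies, adding Origin; Origin, Gate → Dest, FlightNo applies, adding Dest, FlightNo. So (Pilot)⁺ = {Origin, Gate, Pilot, Dest, FlightNo, Aircraft}.
This closure contains every attribute of Flight2, so Flight1 ∩ Flight2 → Flight2. The join is lossless.

Yes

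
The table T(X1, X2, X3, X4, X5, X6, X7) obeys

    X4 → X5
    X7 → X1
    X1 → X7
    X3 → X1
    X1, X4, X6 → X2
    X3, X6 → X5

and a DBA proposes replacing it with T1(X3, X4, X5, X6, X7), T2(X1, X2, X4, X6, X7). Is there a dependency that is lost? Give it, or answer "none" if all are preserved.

X4 → X5 lies within T1.
X7 → X1 lies within T2.
X1 → X7 lies within T2.
X3 → X1: restricted closure across fragments reaches X1.
X1, X4, X6 → X2 lies within T2.
X3, X6 → X5 lies within T1.
Every dependency is enforceable on the fragments, so the decomposition is dependency-preserving.

none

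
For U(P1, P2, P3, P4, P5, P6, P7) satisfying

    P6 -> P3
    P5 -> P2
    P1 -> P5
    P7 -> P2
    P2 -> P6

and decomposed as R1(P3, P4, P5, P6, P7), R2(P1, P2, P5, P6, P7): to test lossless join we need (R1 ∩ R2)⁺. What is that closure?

R1 ∩ R2 = {P5, P6, P7}.
P6 → P3 applies, adding P3
P5 → P2 applies, adding P2
Closure: {P2, P3, P5, P6, P7}.

P2, P3, P5, P6, P7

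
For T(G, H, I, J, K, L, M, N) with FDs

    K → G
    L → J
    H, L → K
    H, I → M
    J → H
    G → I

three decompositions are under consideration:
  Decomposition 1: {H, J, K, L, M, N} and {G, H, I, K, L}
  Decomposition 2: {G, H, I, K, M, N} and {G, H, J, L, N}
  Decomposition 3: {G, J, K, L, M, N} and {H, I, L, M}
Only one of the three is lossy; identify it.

Decomposition 2

Decomposition 1: common = {H, K, L}, closure = {G, H, I, J, K, L, M} → lossless.
Decomposition 2: common = {G, H, N}, closure = {G, H, I, M, N} → lossy.
Decomposition 3: common = {L, M}, closure = {G, H, I, J, K, L, M} → lossless.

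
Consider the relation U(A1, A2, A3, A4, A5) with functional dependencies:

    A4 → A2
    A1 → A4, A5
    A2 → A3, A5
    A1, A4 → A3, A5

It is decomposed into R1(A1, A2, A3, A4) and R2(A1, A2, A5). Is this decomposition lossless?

Yes

Common attributes: R1 ∩ R2 = {A1, A2}.
Closure of {A1, A2}: A1 → A4, A5 applies, adding A4, A5; A2 → A3, A5 applies, adding A3. So (A1, A2)⁺ = {A1, A2, A3, A4, A5}.
This closure contains every attribute of R1, so R1 ∩ R2 → R1. The join is lossless.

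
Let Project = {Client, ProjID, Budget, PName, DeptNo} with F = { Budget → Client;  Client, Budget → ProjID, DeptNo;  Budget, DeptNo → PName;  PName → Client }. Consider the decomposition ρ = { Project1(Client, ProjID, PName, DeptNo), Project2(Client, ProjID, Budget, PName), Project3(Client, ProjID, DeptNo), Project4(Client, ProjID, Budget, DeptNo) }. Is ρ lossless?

Yes

Chase test. Columns are Client, ProjID, Budget, PName, DeptNo; row i has aⱼ where attribute j ∈ Projecti, else bᵢⱼ.
Initial tableau (one row per fragment):
  row 1: a1 a2 b13 a4 a5
  row 2: a1 a2 a3 a4 b25
  row 3: a1 a2 b33 b34 a5
  row 4: a1 a2 a3 b44 a5
Rows 2 and 4 agree on Client, Budget; apply Client, Budget→ProjID, DeptNo and equate their ProjID, DeptNo entries.
Rows 2 and 4 agree on Budget, DeptNo; apply Budget, DeptNo→PName and equate their PName entries.
Row 2 is now all distinguished symbols — the join is lossless.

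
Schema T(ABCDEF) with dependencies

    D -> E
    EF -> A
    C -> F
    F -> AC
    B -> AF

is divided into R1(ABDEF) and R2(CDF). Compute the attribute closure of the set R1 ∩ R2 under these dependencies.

R1 ∩ R2 = {DF}.
D → E applies, adding E
EF → A applies, adding A
F → AC applies, adding C
Closure: {ACDEF}.

ACDEF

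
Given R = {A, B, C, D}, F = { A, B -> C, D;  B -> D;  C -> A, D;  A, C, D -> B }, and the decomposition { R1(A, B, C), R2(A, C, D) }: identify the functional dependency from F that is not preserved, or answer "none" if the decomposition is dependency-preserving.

B -> D

Check B → D: no single fragment contains all of {B, D}, and the restricted closure of {B} across the fragments never reaches {D}.
A, B → C, D is preserved.
C → A, D is preserved.
A, C, D → B is preserved.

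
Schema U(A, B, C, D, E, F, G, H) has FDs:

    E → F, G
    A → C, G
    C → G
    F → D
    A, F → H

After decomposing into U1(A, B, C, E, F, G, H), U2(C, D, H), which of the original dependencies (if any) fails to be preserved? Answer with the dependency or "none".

Check F → D: no single fragment contains all of {D, F}, and the restricted closure of {F} across the fragments never reaches {D}.
E → F, G is preserved.
A → C, G is preserved.
C → G is preserved.
A, F → H is preserved.

F → D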